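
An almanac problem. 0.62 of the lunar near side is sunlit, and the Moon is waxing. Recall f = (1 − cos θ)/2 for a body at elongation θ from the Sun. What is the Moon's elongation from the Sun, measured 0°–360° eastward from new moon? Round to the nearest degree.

From f = (1 − cos θ)/2: cos θ = 1 − 2×0.62 = -0.240; arccos → 103.9°.
Waxing ⇒ before full, so θ = 103.9°.

104°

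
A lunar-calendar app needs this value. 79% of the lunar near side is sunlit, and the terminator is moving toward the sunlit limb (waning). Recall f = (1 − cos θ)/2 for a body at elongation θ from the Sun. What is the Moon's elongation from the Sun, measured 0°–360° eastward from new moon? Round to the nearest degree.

235°

Invert f = (1 − cos θ)/2 to get cos θ = 1 − 2(0.79) = -0.580, hence θ₀ = arccos -0.580 = 125.5°.
A waning Moon lies in 180°–360°, so θ = 360° − 125.5° = 234.5°.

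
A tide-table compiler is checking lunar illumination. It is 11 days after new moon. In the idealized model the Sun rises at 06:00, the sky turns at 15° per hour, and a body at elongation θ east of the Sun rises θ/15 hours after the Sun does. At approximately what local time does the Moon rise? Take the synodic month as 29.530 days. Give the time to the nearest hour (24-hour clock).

15:00

Phase angle: θ = 360°·(11 d)/(29.530 d) = 134.1°.
The Moon trails the Sun by θ/15 = 134.1/15 ≈ 8.94 hours.
06:00 + 8.94 h ≈ 14:56 → 15:00 to the nearest hour.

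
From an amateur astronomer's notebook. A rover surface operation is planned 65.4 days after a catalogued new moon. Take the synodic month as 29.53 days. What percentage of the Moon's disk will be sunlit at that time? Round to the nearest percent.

39%

65.4/29.53 = 2.215 lunations, so 2 complete cycles and 6.34 d into the next.
Phase angle: θ = 360°·(6.34 d)/(29.53 d) = 77.3°.
cos 77.3° = 0.220, so f = (1 − 0.220)/2 = 0.390, so 39%.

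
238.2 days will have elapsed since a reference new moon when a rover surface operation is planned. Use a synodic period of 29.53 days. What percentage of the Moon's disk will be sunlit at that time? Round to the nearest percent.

4%

238.2 d spans 8 complete synodic months (8 × 29.53 = 236.24 d) plus 1.96 d.
Elongation θ = 360° × 1.96/29.53 ≈ 23.9°.
cos 23.9° = 0.914, so f = (1 − 0.914)/2 = 0.043, so 4%.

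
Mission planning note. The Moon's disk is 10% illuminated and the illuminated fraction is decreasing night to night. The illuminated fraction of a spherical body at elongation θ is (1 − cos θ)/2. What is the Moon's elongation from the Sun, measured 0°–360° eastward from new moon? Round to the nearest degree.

323°

From f = (1 − cos θ)/2: cos θ = 1 − 2×0.10 = 0.800; arccos → 36.9°.
Since the Moon is past full (waning), take the reflex angle: θ = 360° − 36.9° = 323.1°.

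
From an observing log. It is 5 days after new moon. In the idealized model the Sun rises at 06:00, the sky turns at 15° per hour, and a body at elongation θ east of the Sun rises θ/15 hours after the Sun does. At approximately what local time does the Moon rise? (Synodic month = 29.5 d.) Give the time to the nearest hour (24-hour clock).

10:00

The Moon has covered 5/29.5 of its cycle, so θ ≈ 360° × 5/29.5 = 61.0°.
At 15° of sky rotation per hour, 61.0° corresponds to a 4.07 h lag.
06:00 + 4.07 h ≈ 10:04 → 10:00 to the nearest hour.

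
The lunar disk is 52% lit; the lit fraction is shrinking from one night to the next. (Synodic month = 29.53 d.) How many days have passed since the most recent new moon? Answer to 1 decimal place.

Invert f = (1 − cos θ)/2 to get cos θ = 1 − 2(0.52) = -0.040, hence θ₀ = arccos -0.040 = 92.3°.
Since the Moon is past full (waning), take the reflex angle: θ = 360° − 92.3° = 267.7°.
That fraction of the synodic month is 267.7/360 × 29.53 d ≈ 21.96 d.

22.0 days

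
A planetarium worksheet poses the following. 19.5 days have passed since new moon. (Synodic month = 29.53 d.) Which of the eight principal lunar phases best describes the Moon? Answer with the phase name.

θ ≈ 360° × 19.5/29.53 = 238°, which falls in the waning gibbous sector.

waning gibbous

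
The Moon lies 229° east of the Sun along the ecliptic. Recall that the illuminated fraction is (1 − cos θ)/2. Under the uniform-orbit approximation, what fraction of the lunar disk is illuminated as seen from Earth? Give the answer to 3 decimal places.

0.828

cos 229° = (-0.656), so f = (1 − (-0.656))/2 = 0.828.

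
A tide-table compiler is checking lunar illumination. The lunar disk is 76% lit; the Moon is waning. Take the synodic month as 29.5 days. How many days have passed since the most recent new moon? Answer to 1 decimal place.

cos θ = 1 − 2f = -0.520, giving a principal value of 121.3°.
Waning ⇒ past full, so θ = 360° − 121.3° = 238.7°.
That fraction of the synodic month is 238.7/360 × 29.5 d ≈ 19.56 d.

19.6 days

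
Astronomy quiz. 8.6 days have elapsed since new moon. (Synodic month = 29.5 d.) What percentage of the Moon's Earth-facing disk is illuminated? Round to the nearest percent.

The Moon has covered 8.6/29.5 of its cycle, so θ ≈ 360° × 8.6/29.5 = 104.9°.
Illuminated fraction = (1 − cos 104.9°)/2 = (1 − (-0.258))/2 ≈ 0.629, so 63%.

63%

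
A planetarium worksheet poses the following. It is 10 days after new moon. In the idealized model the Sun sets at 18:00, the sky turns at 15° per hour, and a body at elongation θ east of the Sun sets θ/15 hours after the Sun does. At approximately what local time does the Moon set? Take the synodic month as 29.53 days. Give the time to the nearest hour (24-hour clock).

02:00

Elongation θ = 360° × 10/29.53 ≈ 121.9°.
At 15° of sky rotation per hour, 121.9° corresponds to a 8.13 h lag.
18:00 + 8.13 h ≈ 02:08 → 02:00 to the nearest hour.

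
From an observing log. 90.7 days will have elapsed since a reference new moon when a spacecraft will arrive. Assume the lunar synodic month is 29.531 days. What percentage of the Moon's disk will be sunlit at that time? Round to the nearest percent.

90.7 d spans 3 complete synodic months (3 × 29.531 = 88.59 d) plus 2.11 d.
The Moon has covered 2.11/29.531 of its cycle, so θ ≈ 360° × 2.11/29.531 = 25.7°.
cos 25.7° = 0.901, so f = (1 − 0.901)/2 = 0.049, so 5%.

5%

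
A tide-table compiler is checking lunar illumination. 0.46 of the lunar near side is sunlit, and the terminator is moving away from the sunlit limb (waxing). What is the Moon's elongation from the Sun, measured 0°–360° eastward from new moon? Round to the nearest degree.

cos θ = 1 − 2f = 0.080, giving a principal value of 85.4°.
Before full moon the principal value applies: θ = 85.4°.

85°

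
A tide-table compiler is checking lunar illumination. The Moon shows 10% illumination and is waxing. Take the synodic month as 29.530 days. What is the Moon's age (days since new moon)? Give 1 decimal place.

3.0 days

cos θ = 1 − 2f = 0.800, giving a principal value of 36.9°.
The Moon is waxing (0°–180°), so θ = 36.9° directly.
At 360°/29.530 d per day, 36.9° corresponds to 3.02 days.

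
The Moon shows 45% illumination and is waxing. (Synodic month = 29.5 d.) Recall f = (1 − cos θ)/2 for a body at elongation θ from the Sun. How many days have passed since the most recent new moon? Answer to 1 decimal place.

From f = (1 − cos θ)/2: cos θ = 1 − 2×0.45 = 0.100; arccos → 84.3°.
Waxing ⇒ before full, so θ = 84.3°.
At 360°/29.5 d per day, 84.3° corresponds to 6.90 days.

6.9 days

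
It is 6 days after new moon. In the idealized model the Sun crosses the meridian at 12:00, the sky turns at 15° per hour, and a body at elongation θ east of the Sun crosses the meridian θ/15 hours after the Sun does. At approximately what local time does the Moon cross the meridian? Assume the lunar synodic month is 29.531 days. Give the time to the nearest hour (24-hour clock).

Elongation θ = 360° × 6/29.531 ≈ 73.1°.
The Moon trails the Sun by θ/15 = 73.1/15 ≈ 4.88 hours.
12:00 + 4.88 h ≈ 16:53 → 17:00 to the nearest hour.

17:00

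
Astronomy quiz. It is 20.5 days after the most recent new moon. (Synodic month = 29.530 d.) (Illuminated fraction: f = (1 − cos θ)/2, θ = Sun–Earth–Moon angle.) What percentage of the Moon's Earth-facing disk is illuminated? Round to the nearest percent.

Phase angle: θ = 360°·(20.5 d)/(29.530 d) = 249.9°.
cos 249.9° = (-0.343), so f = (1 − (-0.343))/2 = 0.672, so 67%.

67%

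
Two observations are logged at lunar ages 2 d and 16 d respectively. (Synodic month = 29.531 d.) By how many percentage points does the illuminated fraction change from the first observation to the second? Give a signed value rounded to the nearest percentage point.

θ₁ = 360° × 2/29.531 = 24.4°, f₁ = (1 − cos θ₁)/2 = 0.045.
θ₂ = 360° × 16/29.531 = 195.0°, f₂ = (1 − cos θ₂)/2 = 0.983.
Change = f₂ − f₁ = +0.938 → +94 percentage points.

+94 pp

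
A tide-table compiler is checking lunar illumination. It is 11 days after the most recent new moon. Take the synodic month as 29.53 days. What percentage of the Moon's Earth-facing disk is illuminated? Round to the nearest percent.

85%

The Moon has covered 11/29.53 of its cycle, so θ ≈ 360° × 11/29.53 = 134.1°.
Illuminated fraction = (1 − cos 134.1°)/2 = (1 − (-0.696))/2 ≈ 0.848, so 85%.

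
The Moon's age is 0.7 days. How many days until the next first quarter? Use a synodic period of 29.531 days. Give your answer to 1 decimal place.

6.7 days

First quarter occurs at elongation 90°, i.e. at age 29.531 × 90/360 = 7.383 d.
That is 7.383 − 0.7 = 6.683 days ahead.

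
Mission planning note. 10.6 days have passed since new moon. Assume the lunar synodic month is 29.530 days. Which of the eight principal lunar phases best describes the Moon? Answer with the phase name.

waxing gibbous

At 10.6/29.530 of the cycle, θ ≈ 129° — the waxing gibbous range.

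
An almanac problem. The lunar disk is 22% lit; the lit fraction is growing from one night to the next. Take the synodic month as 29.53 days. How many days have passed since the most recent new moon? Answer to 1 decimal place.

Invert f = (1 − cos θ)/2 to get cos θ = 1 − 2(0.22) = 0.560, hence θ₀ = arccos 0.560 = 55.9°.
Before full moon the principal value applies: θ = 55.9°.
That fraction of the synodic month is 55.9/360 × 29.53 d ≈ 4.59 d.

4.6 days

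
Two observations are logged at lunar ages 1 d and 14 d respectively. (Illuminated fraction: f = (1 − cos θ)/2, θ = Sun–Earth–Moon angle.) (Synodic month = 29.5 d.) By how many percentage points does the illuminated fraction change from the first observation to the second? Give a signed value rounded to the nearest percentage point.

+98 percentage points

First observation: θ = 360°·1/29.5 = 12.2°, so f = 0.011.
Second observation: θ = 170.8°, f = 0.994.
Δf = 0.994 − 0.011 = +0.982, i.e. +98 pp.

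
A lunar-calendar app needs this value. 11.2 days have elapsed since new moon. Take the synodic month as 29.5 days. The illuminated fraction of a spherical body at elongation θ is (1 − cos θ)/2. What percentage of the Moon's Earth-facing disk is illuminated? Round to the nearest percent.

86%

Phase angle: θ = 360°·(11.2 d)/(29.5 d) = 136.7°.
With cos θ = (-0.728), the lit fraction is (1 − (-0.728))/2 ≈ 0.864, so 86%.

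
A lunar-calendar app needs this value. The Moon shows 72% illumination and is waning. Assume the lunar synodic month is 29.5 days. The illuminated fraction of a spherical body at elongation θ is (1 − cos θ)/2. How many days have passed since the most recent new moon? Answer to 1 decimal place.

20.0 days

cos θ = 1 − 2f = -0.440, giving a principal value of 116.1°.
A waning Moon lies in 180°–360°, so θ = 360° − 116.1° = 243.9°.
Age = 29.5 × 243.9°/360° ≈ 19.99 days.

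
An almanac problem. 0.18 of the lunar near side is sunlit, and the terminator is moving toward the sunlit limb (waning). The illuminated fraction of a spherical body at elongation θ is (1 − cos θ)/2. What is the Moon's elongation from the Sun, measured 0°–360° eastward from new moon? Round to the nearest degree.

310°

From f = (1 − cos θ)/2: cos θ = 1 − 2×0.18 = 0.640; arccos → 50.2°.
A waning Moon lies in 180°–360°, so θ = 360° − 50.2° = 309.8°.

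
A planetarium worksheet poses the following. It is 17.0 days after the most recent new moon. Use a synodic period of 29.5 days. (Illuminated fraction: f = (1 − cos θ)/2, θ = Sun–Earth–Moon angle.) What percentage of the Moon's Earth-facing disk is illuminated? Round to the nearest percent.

94%

Elongation θ = 360° × 17.0/29.5 ≈ 207.5°.
With cos θ = (-0.887), the lit fraction is (1 − (-0.887))/2 ≈ 0.944, so 94%.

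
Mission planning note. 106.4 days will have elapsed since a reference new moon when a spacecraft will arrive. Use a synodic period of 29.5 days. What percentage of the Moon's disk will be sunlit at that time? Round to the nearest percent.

106.4/29.5 = 3.607 lunations, so 3 complete cycles and 17.90 d into the next.
Elongation θ = 360° × 17.90/29.5 ≈ 218.4°.
With cos θ = (-0.783), the lit fraction is (1 − (-0.783))/2 ≈ 0.892, so 89%.

89%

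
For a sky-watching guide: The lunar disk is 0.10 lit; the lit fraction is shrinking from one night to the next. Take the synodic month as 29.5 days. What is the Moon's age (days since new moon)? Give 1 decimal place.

26.5 days

From f = (1 − cos θ)/2: cos θ = 1 − 2×0.10 = 0.800; arccos → 36.9°.
Since the Moon is past full (waning), take the reflex angle: θ = 360° − 36.9° = 323.1°.
Age = 29.5 × 323.1°/360° ≈ 26.48 days.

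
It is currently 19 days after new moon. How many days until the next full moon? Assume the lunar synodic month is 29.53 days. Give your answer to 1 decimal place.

25.3 days

Full moon occurs at elongation 180°, i.e. at age 29.53 × 180/360 = 14.765 d.
This lunation's full moon (14.765 d) has passed, so add one period: 44.295 − 19 = 25.295 days.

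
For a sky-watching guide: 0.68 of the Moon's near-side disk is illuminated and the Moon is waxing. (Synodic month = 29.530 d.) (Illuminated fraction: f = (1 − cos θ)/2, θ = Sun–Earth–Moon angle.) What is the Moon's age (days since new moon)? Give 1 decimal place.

9.1 days

From f = (1 − cos θ)/2: cos θ = 1 − 2×0.68 = -0.360; arccos → 111.1°.
Before full moon the principal value applies: θ = 111.1°.
Age = 29.530 × 111.1°/360° ≈ 9.11 days.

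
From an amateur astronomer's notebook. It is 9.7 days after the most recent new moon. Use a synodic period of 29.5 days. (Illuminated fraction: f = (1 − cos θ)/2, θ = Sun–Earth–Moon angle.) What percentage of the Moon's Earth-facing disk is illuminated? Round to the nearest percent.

Elongation θ = 360° × 9.7/29.5 ≈ 118.4°.
cos 118.4° = (-0.475), so f = (1 − (-0.475))/2 = 0.738, so 74%.

74%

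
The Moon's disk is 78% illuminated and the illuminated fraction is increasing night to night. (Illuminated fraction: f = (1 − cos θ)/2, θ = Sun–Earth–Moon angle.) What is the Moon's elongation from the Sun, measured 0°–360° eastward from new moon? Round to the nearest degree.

Invert f = (1 − cos θ)/2 to get cos θ = 1 − 2(0.78) = -0.560, hence θ₀ = arccos -0.560 = 124.1°.
Before full moon the principal value applies: θ = 124.1°.

124°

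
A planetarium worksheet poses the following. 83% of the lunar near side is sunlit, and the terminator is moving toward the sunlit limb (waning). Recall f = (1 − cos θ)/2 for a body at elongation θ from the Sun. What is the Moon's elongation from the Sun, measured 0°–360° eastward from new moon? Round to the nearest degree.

229°

Invert f = (1 − cos θ)/2 to get cos θ = 1 − 2(0.83) = -0.660, hence θ₀ = arccos -0.660 = 131.3°.
Waning ⇒ past full, so θ = 360° − 131.3° = 228.7°.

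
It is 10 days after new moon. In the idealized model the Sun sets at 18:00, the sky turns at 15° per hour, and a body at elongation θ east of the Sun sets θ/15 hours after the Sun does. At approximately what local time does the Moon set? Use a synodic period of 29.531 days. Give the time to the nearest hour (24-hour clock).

Phase angle: θ = 360°·(10 d)/(29.531 d) = 121.9°.
At 15° of sky rotation per hour, 121.9° corresponds to a 8.13 h lag.
18:00 + 8.13 h ≈ 02:08 → 02:00 to the nearest hour.

02:00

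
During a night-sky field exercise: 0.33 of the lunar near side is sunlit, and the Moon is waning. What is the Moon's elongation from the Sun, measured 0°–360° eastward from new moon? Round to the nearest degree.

290°

cos θ = 1 − 2f = 0.340, giving a principal value of 70.1°.
Since the Moon is past full (waning), take the reflex angle: θ = 360° − 70.1° = 289.9°.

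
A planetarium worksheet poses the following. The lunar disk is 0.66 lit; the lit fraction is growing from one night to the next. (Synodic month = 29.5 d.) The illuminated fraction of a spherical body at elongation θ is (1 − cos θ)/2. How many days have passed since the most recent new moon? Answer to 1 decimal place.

8.9 days

cos θ = 1 − 2f = -0.320, giving a principal value of 108.7°.
The Moon is waxing (0°–180°), so θ = 108.7° directly.
At 360°/29.5 d per day, 108.7° corresponds to 8.90 days.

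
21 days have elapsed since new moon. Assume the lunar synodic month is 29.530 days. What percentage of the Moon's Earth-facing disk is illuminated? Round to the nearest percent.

Phase angle: θ = 360°·(21 d)/(29.530 d) = 256.0°.
Illuminated fraction = (1 − cos 256.0°)/2 = (1 − (-0.242))/2 ≈ 0.621, so 62%.

62%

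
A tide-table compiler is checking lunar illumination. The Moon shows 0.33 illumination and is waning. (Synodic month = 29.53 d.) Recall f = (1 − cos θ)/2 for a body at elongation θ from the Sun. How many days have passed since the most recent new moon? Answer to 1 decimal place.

23.8 days

Invert f = (1 − cos θ)/2 to get cos θ = 1 − 2(0.33) = 0.340, hence θ₀ = arccos 0.340 = 70.1°.
Since the Moon is past full (waning), take the reflex angle: θ = 360° − 70.1° = 289.9°.
That fraction of the synodic month is 289.9/360 × 29.53 d ≈ 23.78 d.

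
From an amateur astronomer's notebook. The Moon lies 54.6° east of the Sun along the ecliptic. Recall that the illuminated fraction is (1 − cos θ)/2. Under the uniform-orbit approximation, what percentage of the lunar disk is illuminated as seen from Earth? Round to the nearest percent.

Half-versine of 54.6°: (1 − 0.579)/2 = 0.210, i.e. 21%.

21%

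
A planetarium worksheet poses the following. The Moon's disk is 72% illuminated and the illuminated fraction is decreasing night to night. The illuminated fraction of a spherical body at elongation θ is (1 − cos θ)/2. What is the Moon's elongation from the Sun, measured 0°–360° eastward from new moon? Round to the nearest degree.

244°

From f = (1 − cos θ)/2: cos θ = 1 − 2×0.72 = -0.440; arccos → 116.1°.
Waning ⇒ past full, so θ = 360° − 116.1° = 243.9°.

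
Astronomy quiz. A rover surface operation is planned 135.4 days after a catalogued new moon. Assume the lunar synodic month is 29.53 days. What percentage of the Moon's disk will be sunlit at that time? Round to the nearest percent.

135.4/29.53 = 4.585 lunations, so 4 complete cycles and 17.28 d into the next.
Elongation θ = 360° × 17.28/29.53 ≈ 210.7°.
With cos θ = (-0.860), the lit fraction is (1 − (-0.860))/2 ≈ 0.930, so 93%.

93%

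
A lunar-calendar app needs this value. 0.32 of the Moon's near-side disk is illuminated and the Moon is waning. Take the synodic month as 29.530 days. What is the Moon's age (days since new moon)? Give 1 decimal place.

23.9 days

Invert f = (1 − cos θ)/2 to get cos θ = 1 − 2(0.32) = 0.360, hence θ₀ = arccos 0.360 = 68.9°.
Waning ⇒ past full, so θ = 360° − 68.9° = 291.1°.
Age = 29.530 × 291.1°/360° ≈ 23.88 days.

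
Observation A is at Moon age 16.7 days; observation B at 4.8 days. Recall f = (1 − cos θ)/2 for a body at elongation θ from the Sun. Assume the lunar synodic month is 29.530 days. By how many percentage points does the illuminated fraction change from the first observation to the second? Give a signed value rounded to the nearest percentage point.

-72 percentage points

θ₁ = 360° × 16.7/29.530 = 203.6°, f₁ = (1 − cos θ₁)/2 = 0.958.
θ₂ = 360° × 4.8/29.530 = 58.5°, f₂ = (1 − cos θ₂)/2 = 0.239.
Change = f₂ − f₁ = -0.719 → -72 percentage points.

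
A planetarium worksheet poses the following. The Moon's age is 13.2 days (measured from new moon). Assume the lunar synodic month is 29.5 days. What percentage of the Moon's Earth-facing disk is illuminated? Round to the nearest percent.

97%

Elongation θ = 360° × 13.2/29.5 ≈ 161.1°.
Illuminated fraction = (1 − cos 161.1°)/2 = (1 − (-0.946))/2 ≈ 0.973, so 97%.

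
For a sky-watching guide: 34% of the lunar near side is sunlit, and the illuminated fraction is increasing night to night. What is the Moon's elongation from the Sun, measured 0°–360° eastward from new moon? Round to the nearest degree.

71°

From f = (1 − cos θ)/2: cos θ = 1 − 2×0.34 = 0.320; arccos → 71.3°.
Before full moon the principal value applies: θ = 71.3°.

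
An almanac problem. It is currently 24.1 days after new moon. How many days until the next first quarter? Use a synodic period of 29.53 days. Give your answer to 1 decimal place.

First quarter is 0.25 of the way through the cycle: age 0.25 × 29.53 = 7.383 d.
Already past this cycle's first quarter; the next is at 7.383 + 29.53 = 36.913 d, so 36.913 − 24.1 = 12.812 days.

12.8 days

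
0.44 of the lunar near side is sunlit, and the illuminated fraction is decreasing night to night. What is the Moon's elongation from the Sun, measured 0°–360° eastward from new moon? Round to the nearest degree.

cos θ = 1 − 2f = 0.120, giving a principal value of 83.1°.
A waning Moon lies in 180°–360°, so θ = 360° − 83.1° = 276.9°.

277°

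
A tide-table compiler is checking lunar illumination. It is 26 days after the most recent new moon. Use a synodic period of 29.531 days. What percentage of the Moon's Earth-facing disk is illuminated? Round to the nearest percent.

The Moon has covered 26/29.531 of its cycle, so θ ≈ 360° × 26/29.531 = 317.0°.
cos 317.0° = 0.731, so f = (1 − 0.731)/2 = 0.135, so 13%.

13%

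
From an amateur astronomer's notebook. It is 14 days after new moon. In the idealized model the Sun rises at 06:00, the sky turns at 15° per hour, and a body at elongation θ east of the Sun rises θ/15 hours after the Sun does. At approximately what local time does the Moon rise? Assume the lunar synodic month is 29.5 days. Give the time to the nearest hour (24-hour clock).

17:00

Phase angle: θ = 360°·(14 d)/(29.5 d) = 170.8°.
Delay after the Sun = 170.8° / (15°/h) ≈ 11.39 h.
06:00 + 11.39 h ≈ 17:23 → 17:00 to the nearest hour.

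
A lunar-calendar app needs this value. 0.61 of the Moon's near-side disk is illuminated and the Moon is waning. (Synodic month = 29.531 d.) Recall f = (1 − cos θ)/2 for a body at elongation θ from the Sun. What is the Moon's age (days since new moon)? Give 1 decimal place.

21.1 days

From f = (1 − cos θ)/2: cos θ = 1 − 2×0.61 = -0.220; arccos → 102.7°.
Waning ⇒ past full, so θ = 360° − 102.7° = 257.3°.
That fraction of the synodic month is 257.3/360 × 29.531 d ≈ 21.11 d.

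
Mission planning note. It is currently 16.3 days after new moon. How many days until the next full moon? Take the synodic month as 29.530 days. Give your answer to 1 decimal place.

28.0 days

Full moon is 0.5 of the way through the cycle: age 0.5 × 29.530 = 14.765 d.
This lunation's full moon (14.765 d) has passed, so add one period: 44.295 − 16.3 = 27.995 days.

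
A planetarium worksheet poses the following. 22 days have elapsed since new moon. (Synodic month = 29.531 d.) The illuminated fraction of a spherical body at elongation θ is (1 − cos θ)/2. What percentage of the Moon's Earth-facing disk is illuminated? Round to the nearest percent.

52%

The Moon has covered 22/29.531 of its cycle, so θ ≈ 360° × 22/29.531 = 268.2°.
cos 268.2° = (-0.032), so f = (1 − (-0.032))/2 = 0.516, so 52%.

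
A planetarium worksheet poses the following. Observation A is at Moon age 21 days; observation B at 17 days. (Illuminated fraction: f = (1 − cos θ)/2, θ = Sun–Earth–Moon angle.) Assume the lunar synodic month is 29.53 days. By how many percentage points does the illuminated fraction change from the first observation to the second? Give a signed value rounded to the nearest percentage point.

θ₁ = 360° × 21/29.53 = 256.0°, f₁ = (1 − cos θ₁)/2 = 0.621.
θ₂ = 360° × 17/29.53 = 207.2°, f₂ = (1 − cos θ₂)/2 = 0.945.
Change = f₂ − f₁ = +0.324 → +32 percentage points.

+32 percentage points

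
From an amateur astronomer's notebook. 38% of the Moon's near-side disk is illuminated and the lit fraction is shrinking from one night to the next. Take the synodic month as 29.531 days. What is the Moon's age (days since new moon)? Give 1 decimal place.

23.3 days

From f = (1 − cos θ)/2: cos θ = 1 − 2×0.38 = 0.240; arccos → 76.1°.
A waning Moon lies in 180°–360°, so θ = 360° − 76.1° = 283.9°.
At 360°/29.531 d per day, 283.9° corresponds to 23.29 days.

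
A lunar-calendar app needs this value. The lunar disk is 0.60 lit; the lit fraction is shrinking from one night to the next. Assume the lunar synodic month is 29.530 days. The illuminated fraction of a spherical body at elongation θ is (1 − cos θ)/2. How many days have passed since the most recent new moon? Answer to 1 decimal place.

21.2 days

From f = (1 − cos θ)/2: cos θ = 1 − 2×0.60 = -0.200; arccos → 101.5°.
Since the Moon is past full (waning), take the reflex angle: θ = 360° − 101.5° = 258.5°.
Age = 29.530 × 258.5°/360° ≈ 21.20 days.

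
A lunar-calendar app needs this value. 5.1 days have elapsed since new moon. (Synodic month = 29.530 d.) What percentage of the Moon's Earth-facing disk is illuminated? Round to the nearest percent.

The Moon has covered 5.1/29.530 of its cycle, so θ ≈ 360° × 5.1/29.530 = 62.2°.
cos 62.2° = 0.467, so f = (1 − 0.467)/2 = 0.267, so 27%.

27%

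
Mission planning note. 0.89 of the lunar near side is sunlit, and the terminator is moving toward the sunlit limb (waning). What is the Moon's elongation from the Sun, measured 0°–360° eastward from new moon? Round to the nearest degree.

219°

From f = (1 − cos θ)/2: cos θ = 1 − 2×0.89 = -0.780; arccos → 141.3°.
A waning Moon lies in 180°–360°, so θ = 360° − 141.3° = 218.7°.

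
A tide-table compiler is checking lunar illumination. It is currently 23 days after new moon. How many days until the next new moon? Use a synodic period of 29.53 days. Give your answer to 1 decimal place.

6.5 days

One full lunation from the last new moon is 29.53 d; remaining = 29.53 − 23 = 6.530 d.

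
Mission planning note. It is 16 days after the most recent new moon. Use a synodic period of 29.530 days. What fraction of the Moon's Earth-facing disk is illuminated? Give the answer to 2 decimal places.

The Moon has covered 16/29.530 of its cycle, so θ ≈ 360° × 16/29.530 = 195.1°.
With cos θ = (-0.966), the lit fraction is (1 − (-0.966))/2 ≈ 0.983.

0.98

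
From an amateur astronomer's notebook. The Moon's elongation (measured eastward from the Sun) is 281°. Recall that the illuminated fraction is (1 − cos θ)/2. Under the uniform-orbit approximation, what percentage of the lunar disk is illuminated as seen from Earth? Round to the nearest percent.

f = (1 − cos 281°)/2 = (1 − 0.191)/2 ≈ 0.405, i.e. 40%.

40%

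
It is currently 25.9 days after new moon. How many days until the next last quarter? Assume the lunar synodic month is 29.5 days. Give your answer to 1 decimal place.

25.7 days

Last quarter is 0.75 of the way through the cycle: age 0.75 × 29.5 = 22.125 d.
This lunation's last quarter (22.125 d) has passed, so add one period: 51.625 − 25.9 = 25.725 days.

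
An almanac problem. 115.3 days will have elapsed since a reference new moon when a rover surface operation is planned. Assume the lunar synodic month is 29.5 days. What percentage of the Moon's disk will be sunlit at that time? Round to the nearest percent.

8%

Reduce mod P: 115.3 − 3×29.5 = 26.80 d into the current lunation.
Phase angle: θ = 360°·(26.80 d)/(29.5 d) = 327.1°.
Illuminated fraction = (1 − cos 327.1°)/2 = (1 − 0.839)/2 ≈ 0.080, so 8%.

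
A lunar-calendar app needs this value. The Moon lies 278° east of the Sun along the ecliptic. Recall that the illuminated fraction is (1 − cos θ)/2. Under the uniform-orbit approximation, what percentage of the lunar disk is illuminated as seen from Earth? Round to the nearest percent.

Half-versine of 278°: (1 − 0.139)/2 = 0.430, i.e. 43%.

43%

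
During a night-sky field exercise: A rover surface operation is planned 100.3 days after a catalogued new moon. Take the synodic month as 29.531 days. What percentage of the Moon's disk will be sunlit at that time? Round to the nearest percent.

100.3/29.531 = 3.396 lunations, so 3 complete cycles and 11.71 d into the next.
Elongation θ = 360° × 11.71/29.531 ≈ 142.7°.
cos 142.7° = (-0.796), so f = (1 − (-0.796))/2 = 0.898, so 90%.

90%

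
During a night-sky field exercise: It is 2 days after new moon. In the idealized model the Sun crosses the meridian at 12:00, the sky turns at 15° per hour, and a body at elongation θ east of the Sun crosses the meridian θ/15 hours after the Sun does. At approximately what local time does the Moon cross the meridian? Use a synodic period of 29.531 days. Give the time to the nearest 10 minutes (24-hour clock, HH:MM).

13:40

Phase angle: θ = 360°·(2 d)/(29.531 d) = 24.4°.
At 15° of sky rotation per hour, 24.4° corresponds to a 1.63 h lag.
12:00 + 1.625 h ≈ 13:38 → 13:40 to the nearest ten minutes.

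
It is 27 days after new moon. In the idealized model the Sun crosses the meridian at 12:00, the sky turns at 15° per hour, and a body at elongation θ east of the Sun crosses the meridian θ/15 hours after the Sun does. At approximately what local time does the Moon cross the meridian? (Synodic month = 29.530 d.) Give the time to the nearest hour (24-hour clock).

Elongation θ = 360° × 27/29.530 ≈ 329.2°.
Delay after the Sun = 329.2° / (15°/h) ≈ 21.94 h.
12:00 + 21.94 h ≈ 09:57 → 10:00 to the nearest hour.

10:00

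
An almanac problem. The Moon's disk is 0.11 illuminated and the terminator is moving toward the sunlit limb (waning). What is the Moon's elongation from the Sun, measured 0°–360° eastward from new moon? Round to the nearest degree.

From f = (1 − cos θ)/2: cos θ = 1 − 2×0.11 = 0.780; arccos → 38.7°.
A waning Moon lies in 180°–360°, so θ = 360° − 38.7° = 321.3°.

321°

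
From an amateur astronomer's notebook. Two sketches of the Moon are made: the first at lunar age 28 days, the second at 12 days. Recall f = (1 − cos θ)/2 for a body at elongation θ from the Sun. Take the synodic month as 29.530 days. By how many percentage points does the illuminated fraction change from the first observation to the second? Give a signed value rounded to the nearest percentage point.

θ₁ = 360° × 28/29.530 = 341.3°, f₁ = (1 − cos θ₁)/2 = 0.026.
θ₂ = 360° × 12/29.530 = 146.3°, f₂ = (1 − cos θ₂)/2 = 0.916.
Change = f₂ − f₁ = +0.890 → +89 percentage points.

+89 pp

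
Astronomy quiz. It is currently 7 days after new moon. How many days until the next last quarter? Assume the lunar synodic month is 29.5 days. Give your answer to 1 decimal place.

15.1 days

Last quarter occurs at elongation 270°, i.e. at age 29.5 × 270/360 = 22.125 d.
That is 22.125 − 7 = 15.125 days ahead.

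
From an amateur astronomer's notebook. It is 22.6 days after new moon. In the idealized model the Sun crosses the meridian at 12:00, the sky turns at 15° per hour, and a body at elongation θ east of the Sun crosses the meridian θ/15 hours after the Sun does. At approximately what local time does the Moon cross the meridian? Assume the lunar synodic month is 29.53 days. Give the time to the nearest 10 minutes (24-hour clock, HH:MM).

06:20

Elongation θ = 360° × 22.6/29.53 ≈ 275.5°.
Delay after the Sun = 275.5° / (15°/h) ≈ 18.37 h.
12:00 + 18.368 h ≈ 06:22 → 06:20 to the nearest ten minutes.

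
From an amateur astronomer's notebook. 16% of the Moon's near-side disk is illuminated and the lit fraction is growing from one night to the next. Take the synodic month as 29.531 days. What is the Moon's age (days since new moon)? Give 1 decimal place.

cos θ = 1 − 2f = 0.680, giving a principal value of 47.2°.
Before full moon the principal value applies: θ = 47.2°.
At 360°/29.531 d per day, 47.2° corresponds to 3.87 days.

3.9 days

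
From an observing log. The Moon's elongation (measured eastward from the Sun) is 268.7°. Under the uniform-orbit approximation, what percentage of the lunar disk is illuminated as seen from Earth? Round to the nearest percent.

f = (1 − cos 268.7°)/2 = (1 − (-0.023))/2 ≈ 0.511, i.e. 51%.

51%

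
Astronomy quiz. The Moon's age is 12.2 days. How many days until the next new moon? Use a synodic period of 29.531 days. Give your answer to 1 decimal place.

17.3 days

The next new moon completes the synodic month: 29.531 − 12.2 = 17.331 days.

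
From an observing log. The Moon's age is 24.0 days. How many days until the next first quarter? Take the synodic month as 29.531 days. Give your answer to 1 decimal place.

12.9 days

First quarter is 0.25 of the way through the cycle: age 0.25 × 29.531 = 7.383 d.
Already past this cycle's first quarter; the next is at 7.383 + 29.531 = 36.914 d, so 36.914 − 24.0 = 12.914 days.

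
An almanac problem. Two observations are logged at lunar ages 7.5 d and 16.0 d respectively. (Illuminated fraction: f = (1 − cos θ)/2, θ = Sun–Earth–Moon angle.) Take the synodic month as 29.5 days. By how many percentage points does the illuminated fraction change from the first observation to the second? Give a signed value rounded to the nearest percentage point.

First observation: θ = 360°·7.5/29.5 = 91.5°, so f = 0.513.
Second observation: θ = 195.3°, f = 0.982.
Δf = 0.982 − 0.513 = +0.469, i.e. +47 pp.

+47 pp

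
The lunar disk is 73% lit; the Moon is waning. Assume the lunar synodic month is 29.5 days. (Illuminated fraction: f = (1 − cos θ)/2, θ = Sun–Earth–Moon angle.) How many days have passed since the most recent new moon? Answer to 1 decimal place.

19.9 days

cos θ = 1 − 2f = -0.460, giving a principal value of 117.4°.
Since the Moon is past full (waning), take the reflex angle: θ = 360° − 117.4° = 242.6°.
At 360°/29.5 d per day, 242.6° corresponds to 19.88 days.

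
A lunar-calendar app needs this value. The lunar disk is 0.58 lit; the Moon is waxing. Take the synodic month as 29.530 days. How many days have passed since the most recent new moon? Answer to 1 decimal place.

8.1 days

Invert f = (1 − cos θ)/2 to get cos θ = 1 − 2(0.58) = -0.160, hence θ₀ = arccos -0.160 = 99.2°.
Waxing ⇒ before full, so θ = 99.2°.
Age = 29.530 × 99.2°/360° ≈ 8.14 days.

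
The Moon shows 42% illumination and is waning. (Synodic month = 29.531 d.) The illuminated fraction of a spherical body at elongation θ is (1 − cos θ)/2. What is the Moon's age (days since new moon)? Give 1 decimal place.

Invert f = (1 − cos θ)/2 to get cos θ = 1 − 2(0.42) = 0.160, hence θ₀ = arccos 0.160 = 80.8°.
A waning Moon lies in 180°–360°, so θ = 360° − 80.8° = 279.2°.
That fraction of the synodic month is 279.2/360 × 29.531 d ≈ 22.90 d.

22.9 days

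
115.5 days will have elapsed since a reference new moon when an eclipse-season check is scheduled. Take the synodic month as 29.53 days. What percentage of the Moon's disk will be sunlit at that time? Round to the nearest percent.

8%

Reduce mod P: 115.5 − 3×29.53 = 26.91 d into the current lunation.
The Moon has covered 26.91/29.53 of its cycle, so θ ≈ 360° × 26.91/29.53 = 328.1°.
Illuminated fraction = (1 − cos 328.1°)/2 = (1 − 0.849)/2 ≈ 0.076, so 8%.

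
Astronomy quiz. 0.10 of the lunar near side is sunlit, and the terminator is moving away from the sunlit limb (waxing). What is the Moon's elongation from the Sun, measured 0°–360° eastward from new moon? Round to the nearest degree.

cos θ = 1 − 2f = 0.800, giving a principal value of 36.9°.
Before full moon the principal value applies: θ = 36.9°.

37°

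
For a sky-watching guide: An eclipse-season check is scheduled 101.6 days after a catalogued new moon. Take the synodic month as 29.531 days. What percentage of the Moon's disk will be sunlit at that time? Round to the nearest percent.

97%

Reduce mod P: 101.6 − 3×29.531 = 13.01 d into the current lunation.
The Moon has covered 13.01/29.531 of its cycle, so θ ≈ 360° × 13.01/29.531 = 158.6°.
cos 158.6° = (-0.931), so f = (1 − (-0.931))/2 = 0.965, so 97%.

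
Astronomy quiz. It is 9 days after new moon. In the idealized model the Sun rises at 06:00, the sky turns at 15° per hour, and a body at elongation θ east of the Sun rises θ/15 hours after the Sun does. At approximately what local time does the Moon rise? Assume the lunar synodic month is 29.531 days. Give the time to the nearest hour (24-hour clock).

Phase angle: θ = 360°·(9 d)/(29.531 d) = 109.7°.
The Moon trails the Sun by θ/15 = 109.7/15 ≈ 7.31 hours.
06:00 + 7.31 h ≈ 13:19 → 13:00 to the nearest hour.

13:00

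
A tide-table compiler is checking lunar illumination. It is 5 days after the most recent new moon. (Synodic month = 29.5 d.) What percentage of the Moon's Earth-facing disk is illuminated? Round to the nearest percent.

26%

Elongation θ = 360° × 5/29.5 ≈ 61.0°.
cos 61.0° = 0.485, so f = (1 − 0.485)/2 = 0.258, so 26%.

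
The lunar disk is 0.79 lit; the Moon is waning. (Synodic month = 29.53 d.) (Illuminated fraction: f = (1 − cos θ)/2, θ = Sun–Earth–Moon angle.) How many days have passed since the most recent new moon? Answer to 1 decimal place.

Invert f = (1 − cos θ)/2 to get cos θ = 1 − 2(0.79) = -0.580, hence θ₀ = arccos -0.580 = 125.5°.
A waning Moon lies in 180°–360°, so θ = 360° − 125.5° = 234.5°.
That fraction of the synodic month is 234.5/360 × 29.53 d ≈ 19.24 d.

19.2 days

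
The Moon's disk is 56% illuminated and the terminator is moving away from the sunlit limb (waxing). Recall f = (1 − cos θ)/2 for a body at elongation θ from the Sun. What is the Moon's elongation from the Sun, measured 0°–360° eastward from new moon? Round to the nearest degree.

From f = (1 − cos θ)/2: cos θ = 1 − 2×0.56 = -0.120; arccos → 96.9°.
Waxing ⇒ before full, so θ = 96.9°.

97°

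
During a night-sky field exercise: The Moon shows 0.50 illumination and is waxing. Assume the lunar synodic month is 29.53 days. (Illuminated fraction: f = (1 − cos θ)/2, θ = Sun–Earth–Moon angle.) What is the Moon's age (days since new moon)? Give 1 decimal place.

Invert f = (1 − cos θ)/2 to get cos θ = 1 − 2(0.50) = 0.000, hence θ₀ = arccos 0.000 = 90.0°.
Before full moon the principal value applies: θ = 90.0°.
Age = 29.53 × 90.0°/360° ≈ 7.38 days.

7.4 days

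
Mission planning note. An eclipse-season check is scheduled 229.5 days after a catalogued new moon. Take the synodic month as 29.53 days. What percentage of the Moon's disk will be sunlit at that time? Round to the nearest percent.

229.5 d spans 7 complete synodic months (7 × 29.53 = 206.71 d) plus 22.79 d.
Phase angle: θ = 360°·(22.79 d)/(29.53 d) = 277.8°.
Illuminated fraction = (1 − cos 277.8°)/2 = (1 − 0.136)/2 ≈ 0.432, so 43%.

43%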